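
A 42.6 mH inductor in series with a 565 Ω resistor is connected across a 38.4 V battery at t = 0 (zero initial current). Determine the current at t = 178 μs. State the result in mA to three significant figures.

τ = L/R = 4.260×10^-2/565 = 7.540×10^-5 s; final current I_∞ = ε/R = 38.4/565 = 6.796×10^-2 A.
I(t) = I_∞(1 − e^(−t/τ)) with t/τ = 2.361.
I = (6.796×10^-2)(1 − e^(−2.361)) = 6.155×10^-2 A.

I ≈ 61.6 mA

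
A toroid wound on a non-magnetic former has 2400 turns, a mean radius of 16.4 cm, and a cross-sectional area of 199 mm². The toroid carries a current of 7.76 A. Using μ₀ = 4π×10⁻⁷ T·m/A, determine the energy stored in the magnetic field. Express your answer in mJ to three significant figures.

L = μ₀N²A/(2πR) = (4π×10⁻⁷)(2400)²(1.990×10^-4)/(2π×0.164) = 1.398×10^-3 H.
U = ½LI² = ½(1.398×10^-3)(7.76)² = 4.209×10^-2 J.

U ≈ 42.1 mJ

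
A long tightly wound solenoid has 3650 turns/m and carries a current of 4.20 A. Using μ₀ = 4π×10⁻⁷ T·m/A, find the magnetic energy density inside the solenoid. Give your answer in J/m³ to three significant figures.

u ≈ 148 J/m³

B = μ₀nI = (4π×10⁻⁷)(3.650×10^3)(4.20) = 1.926×10^-2 T.
u = B²/(2μ₀) = (1.926×10^-2)²/(2×4π×10⁻⁷) = 147.7 J/m³.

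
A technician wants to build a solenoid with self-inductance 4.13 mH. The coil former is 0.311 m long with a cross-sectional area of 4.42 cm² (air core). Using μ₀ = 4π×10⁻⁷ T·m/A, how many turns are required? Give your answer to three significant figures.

N ≈ 1520 turns

A = 4.42 cm² = 4.420×10^-4 m².
From L = μ₀N²A/ℓ, N = √(Lℓ / (μ₀A)).
N = √[(4.130×10^-3)(0.311) / ((4π×10⁻⁷)×4.420×10^-4)] = √(2.312×10^6) ≈ 1520.7.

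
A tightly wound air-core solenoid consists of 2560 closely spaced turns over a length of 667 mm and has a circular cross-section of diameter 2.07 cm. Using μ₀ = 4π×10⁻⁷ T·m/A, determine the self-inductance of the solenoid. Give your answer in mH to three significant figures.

L ≈ 4.16 mH

A = π(d/2)² = π(1.035×10^-2 m)² = 3.365×10^-4 m².
For a long solenoid, L = μ₀N²A/ℓ.
L = (4π×10⁻⁷)(2560)²(3.365×10^-4)/(0.667 m) = 4.155×10^-3 H.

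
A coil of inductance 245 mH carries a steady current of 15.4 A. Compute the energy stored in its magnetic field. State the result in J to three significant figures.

Stored magnetic energy: U = ½LI².
U = ½(0.245 H)(15.4 A)² = 29.05 J.

U ≈ 29.1 J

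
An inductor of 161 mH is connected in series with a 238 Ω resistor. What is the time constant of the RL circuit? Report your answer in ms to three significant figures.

τ ≈ 0.676 ms

τ = L/R = (0.161 H)/(238 Ω) = 6.7647×10^-4 s.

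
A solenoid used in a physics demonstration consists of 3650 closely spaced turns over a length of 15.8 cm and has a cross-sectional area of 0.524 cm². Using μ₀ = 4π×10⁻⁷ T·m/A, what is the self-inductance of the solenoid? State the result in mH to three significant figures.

L ≈ 5.55 mH

A = 0.524 cm² = 5.240×10^-5 m².
For a long solenoid, L = μ₀N²A/ℓ.
L = (4π×10⁻⁷)(3650)²(5.240×10^-5)/(0.158 m) = 5.552×10^-3 H.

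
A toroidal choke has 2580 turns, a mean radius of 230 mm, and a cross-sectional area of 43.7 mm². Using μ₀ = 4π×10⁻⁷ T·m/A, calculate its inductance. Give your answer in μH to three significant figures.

L ≈ 253 μH

For a thin toroid, L = μ₀N²A/(2πR).
L = (4π×10⁻⁷)(2580)²(4.370×10^-5) / (2π×0.23 m) = 2.529×10^-4 H.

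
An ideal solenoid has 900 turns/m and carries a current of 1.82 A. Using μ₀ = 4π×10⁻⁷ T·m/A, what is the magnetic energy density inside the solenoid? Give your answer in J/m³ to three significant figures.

u ≈ 1.69 J/m³

B = μ₀nI = (4π×10⁻⁷)(900)(1.82) = 2.058×10^-3 T.
u = B²/(2μ₀) = (2.058×10^-3)²/(2×4π×10⁻⁷) = 1.686 J/m³.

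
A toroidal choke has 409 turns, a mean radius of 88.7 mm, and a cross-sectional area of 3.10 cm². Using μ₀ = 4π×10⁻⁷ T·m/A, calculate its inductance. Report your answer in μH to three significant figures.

L ≈ 117 μH

For a thin toroid, L = μ₀N²A/(2πR).
L = (4π×10⁻⁷)(409)²(3.100×10^-4) / (2π×8.870×10^-2 m) = 1.169×10^-4 H.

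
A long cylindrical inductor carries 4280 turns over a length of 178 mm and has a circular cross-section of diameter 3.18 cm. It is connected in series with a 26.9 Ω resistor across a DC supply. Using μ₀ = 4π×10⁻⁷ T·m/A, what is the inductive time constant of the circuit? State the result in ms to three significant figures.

A = π(d/2)² = π(1.590×10^-2 m)² = 7.942×10^-4 m².
L = μ₀N²A/ℓ = (4π×10⁻⁷)(4280)²(7.942×10^-4)/(0.178) = 0.1027 H.
τ = L/R = (0.1027)/(26.9) = 3.818×10^-3 s.

τ ≈ 3.82 ms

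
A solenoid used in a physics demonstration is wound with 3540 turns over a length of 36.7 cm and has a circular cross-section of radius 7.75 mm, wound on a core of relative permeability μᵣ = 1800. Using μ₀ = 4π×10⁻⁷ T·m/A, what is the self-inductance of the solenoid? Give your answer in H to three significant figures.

L ≈ 14.6 H

A = πr² = π(7.750×10^-3 m)² = 1.887×10^-4 m².
For a long solenoid, L = μ₀μᵣN²A/ℓ.
L = (4π×10⁻⁷)(1800)(3540)²(1.887×10^-4)/(0.367 m) = 14.57 H.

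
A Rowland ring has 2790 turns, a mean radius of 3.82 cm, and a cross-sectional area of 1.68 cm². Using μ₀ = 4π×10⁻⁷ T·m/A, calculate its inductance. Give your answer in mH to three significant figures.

For a thin toroid, L = μ₀N²A/(2πR).
L = (4π×10⁻⁷)(2790)²(1.680×10^-4) / (2π×3.820×10^-2 m) = 6.847×10^-3 H.

L ≈ 6.85 mH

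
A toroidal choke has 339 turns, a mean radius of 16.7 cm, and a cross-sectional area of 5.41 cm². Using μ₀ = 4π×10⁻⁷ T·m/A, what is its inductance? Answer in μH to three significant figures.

For a thin toroid, L = μ₀N²A/(2πR).
L = (4π×10⁻⁷)(339)²(5.410×10^-4) / (2π×0.167 m) = 7.446×10^-5 H.

L ≈ 74.5 μH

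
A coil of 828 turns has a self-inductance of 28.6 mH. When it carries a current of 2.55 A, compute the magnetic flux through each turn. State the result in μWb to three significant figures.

Φ_B ≈ 88.1 μWb

From L = NΦ_B/I, the flux per turn is Φ_B = LI/N.
Φ_B = (2.860×10^-2 H)(2.55 A)/828 = 8.808×10^-5 Wb.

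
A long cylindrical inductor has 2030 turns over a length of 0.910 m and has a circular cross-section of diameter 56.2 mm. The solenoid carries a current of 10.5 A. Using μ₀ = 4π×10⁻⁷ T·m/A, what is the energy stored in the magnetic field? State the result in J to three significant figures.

U ≈ 0.778 J

A = π(d/2)² = π(2.810×10^-2 m)² = 2.481×10^-3 m².
L = μ₀N²A/ℓ = (4π×10⁻⁷)(2030)²(2.481×10^-3)/(0.91) = 1.412×10^-2 H.
U = ½LI² = ½(1.412×10^-2)(10.5)² = 0.7782 J.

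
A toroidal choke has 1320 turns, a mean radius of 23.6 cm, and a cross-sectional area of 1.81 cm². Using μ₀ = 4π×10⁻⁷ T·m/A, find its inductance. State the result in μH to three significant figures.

L ≈ 267 μH

For a thin toroid, L = μ₀N²A/(2πR).
L = (4π×10⁻⁷)(1320)²(1.810×10^-4) / (2π×0.236 m) = 2.673×10^-4 H.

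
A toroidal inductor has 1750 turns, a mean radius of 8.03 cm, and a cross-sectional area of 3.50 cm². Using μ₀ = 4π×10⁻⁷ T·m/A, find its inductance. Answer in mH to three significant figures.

For a thin toroid, L = μ₀N²A/(2πR).
L = (4π×10⁻⁷)(1750)²(3.500×10^-4) / (2π×8.030×10^-2 m) = 2.670×10^-3 H.

L ≈ 2.67 mH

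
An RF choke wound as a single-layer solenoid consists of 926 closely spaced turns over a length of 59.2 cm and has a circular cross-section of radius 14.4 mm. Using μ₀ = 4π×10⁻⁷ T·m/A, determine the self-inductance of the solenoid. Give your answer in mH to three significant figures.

A = πr² = π(1.440×10^-2 m)² = 6.514×10^-4 m².
For a long solenoid, L = μ₀N²A/ℓ.
L = (4π×10⁻⁷)(926)²(6.514×10^-4)/(0.592 m) = 1.186×10^-3 H.

L ≈ 1.19 mH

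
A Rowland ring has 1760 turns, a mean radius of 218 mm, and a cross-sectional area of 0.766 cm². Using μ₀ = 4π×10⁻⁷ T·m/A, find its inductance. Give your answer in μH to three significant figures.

For a thin toroid, L = μ₀N²A/(2πR).
L = (4π×10⁻⁷)(1760)²(7.660×10^-5) / (2π×0.218 m) = 2.177×10^-4 H.

L ≈ 218 μH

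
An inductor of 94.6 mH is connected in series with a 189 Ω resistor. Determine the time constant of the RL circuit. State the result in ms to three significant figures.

τ ≈ 0.501 ms

τ = L/R = (9.460×10^-2 H)/(189 Ω) = 5.005×10^-4 s.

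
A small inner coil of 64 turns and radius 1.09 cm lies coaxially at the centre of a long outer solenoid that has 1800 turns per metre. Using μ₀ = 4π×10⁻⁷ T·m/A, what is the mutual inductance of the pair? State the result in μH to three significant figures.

M ≈ 54.0 μH

The outer solenoid produces a uniform field B₁ = μ₀n₁I₁ across the inner coil,
so the flux linkage is N₂Φ = N₂B₁A₂ = μ₀n₁N₂A₂·I₁, giving M = μ₀n₁N₂A₂.
A₂ = πr² = π(1.090×10^-2 m)² = 3.733×10^-4 m².
M = (4π×10⁻⁷)(1800)(64)(3.733×10^-4) = 5.403×10^-5 H.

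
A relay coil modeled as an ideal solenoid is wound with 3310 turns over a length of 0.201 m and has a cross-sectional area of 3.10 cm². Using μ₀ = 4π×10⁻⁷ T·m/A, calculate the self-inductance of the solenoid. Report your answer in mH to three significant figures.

A = 3.10 cm² = 3.100×10^-4 m².
For a long solenoid, L = μ₀N²A/ℓ.
L = (4π×10⁻⁷)(3310)²(3.100×10^-4)/(0.201 m) = 2.123×10^-2 H.

L ≈ 21.2 mH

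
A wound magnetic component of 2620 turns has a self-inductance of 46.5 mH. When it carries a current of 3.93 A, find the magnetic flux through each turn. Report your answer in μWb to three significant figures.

Φ_B ≈ 69.8 μWb

From L = NΦ_B/I, the flux per turn is Φ_B = LI/N.
Φ_B = (4.650×10^-2 H)(3.93 A)/2620 = 6.975×10^-5 Wb.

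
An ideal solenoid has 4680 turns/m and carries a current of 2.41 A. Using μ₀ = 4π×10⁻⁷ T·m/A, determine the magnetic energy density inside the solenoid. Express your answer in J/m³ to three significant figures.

u ≈ 79.9 J/m³

B = μ₀nI = (4π×10⁻⁷)(4.680×10^3)(2.41) = 1.417×10^-2 T.
u = B²/(2μ₀) = (1.417×10^-2)²/(2×4π×10⁻⁷) = 79.93 J/m³.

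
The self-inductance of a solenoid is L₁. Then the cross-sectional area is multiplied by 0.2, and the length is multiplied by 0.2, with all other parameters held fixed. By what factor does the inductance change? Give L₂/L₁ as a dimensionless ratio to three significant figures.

For a solenoid, L ∝ μᵣN²A/ℓ.
L₂/L₁ = (0.2) × (0.2)^-1 = 1.00.

L₂/L₁ = 1.00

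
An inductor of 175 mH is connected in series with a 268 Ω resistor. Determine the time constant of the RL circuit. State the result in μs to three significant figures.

τ ≈ 653 μs

τ = L/R = (0.175 H)/(268 Ω) = 6.530×10^-4 s.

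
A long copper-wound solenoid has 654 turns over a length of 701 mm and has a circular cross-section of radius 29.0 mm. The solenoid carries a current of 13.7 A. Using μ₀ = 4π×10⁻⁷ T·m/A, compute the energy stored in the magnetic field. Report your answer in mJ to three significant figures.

U ≈ 190 mJ

A = πr² = π(2.900×10^-2 m)² = 2.642×10^-3 m².
L = μ₀N²A/ℓ = (4π×10⁻⁷)(654)²(2.642×10^-3)/(0.701) = 2.026×10^-3 H.
U = ½LI² = ½(2.026×10^-3)(13.7)² = 0.1901 J.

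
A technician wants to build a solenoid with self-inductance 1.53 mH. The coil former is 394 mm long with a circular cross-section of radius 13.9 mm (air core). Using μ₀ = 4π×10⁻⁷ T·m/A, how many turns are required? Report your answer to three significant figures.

N ≈ 889 turns

A = πr² = π(1.390×10^-2 m)² = 6.070×10^-4 m².
From L = μ₀N²A/ℓ, N = √(Lℓ / (μ₀A)).
N = √[(1.530×10^-3)(0.394) / ((4π×10⁻⁷)×6.070×10^-4)] = √(7.903×10^5) ≈ 889.0.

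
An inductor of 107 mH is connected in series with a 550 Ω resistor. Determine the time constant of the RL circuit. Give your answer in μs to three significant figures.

τ ≈ 195 μs

τ = L/R = (0.107 H)/(550 Ω) = 1.945×10^-4 s.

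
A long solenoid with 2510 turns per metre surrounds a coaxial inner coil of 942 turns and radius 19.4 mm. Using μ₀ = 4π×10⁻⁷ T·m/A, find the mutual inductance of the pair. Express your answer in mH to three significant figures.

M ≈ 3.51 mH

The outer solenoid produces a uniform field B₁ = μ₀n₁I₁ across the inner coil,
so the flux linkage is N₂Φ = N₂B₁A₂ = μ₀n₁N₂A₂·I₁, giving M = μ₀n₁N₂A₂.
A₂ = πr² = π(1.940×10^-2 m)² = 1.182×10^-3 m².
M = (4π×10⁻⁷)(2510)(942)(1.182×10^-3) = 3.513×10^-3 H.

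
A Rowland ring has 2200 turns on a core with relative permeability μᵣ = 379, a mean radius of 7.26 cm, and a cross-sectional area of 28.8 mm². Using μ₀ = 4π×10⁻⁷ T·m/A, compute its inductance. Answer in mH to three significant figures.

L ≈ 146 mH

For a thin toroid, L = μ₀μᵣN²A/(2πR).
L = (4π×10⁻⁷)(379)(2200)²(2.880×10^-5) / (2π×7.260×10^-2 m) = 0.1455 H.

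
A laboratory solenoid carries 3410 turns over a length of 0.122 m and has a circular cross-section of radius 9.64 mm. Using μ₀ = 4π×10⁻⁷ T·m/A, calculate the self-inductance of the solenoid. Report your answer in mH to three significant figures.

L ≈ 35.0 mH

A = πr² = π(9.640×10^-3 m)² = 2.919×10^-4 m².
For a long solenoid, L = μ₀N²A/ℓ.
L = (4π×10⁻⁷)(3410)²(2.919×10^-4)/(0.122 m) = 3.497×10^-2 H.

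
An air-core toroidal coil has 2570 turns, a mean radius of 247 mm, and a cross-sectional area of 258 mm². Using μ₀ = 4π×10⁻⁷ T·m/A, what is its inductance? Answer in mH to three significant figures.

For a thin toroid, L = μ₀N²A/(2πR).
L = (4π×10⁻⁷)(2570)²(2.580×10^-4) / (2π×0.247 m) = 1.380×10^-3 H.

L ≈ 1.38 mH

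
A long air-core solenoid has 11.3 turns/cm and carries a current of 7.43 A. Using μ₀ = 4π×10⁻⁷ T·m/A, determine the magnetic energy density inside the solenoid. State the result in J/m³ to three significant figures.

B = μ₀nI = (4π×10⁻⁷)(1.130×10^3)(7.43) = 1.055×10^-2 T.
u = B²/(2μ₀) = (1.055×10^-2)²/(2×4π×10⁻⁷) = 44.29 J/m³.

u ≈ 44.3 J/m³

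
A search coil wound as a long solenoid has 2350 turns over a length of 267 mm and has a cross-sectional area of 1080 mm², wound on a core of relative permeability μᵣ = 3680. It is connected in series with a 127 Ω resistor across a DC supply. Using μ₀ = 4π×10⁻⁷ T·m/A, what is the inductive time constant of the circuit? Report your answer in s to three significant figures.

A = 1080 mm² = 1.080×10^-3 m².
L = μ₀μᵣN²A/ℓ = (4π×10⁻⁷)(3680)(2350)²(1.080×10^-3)/(0.267) = 103.3 H.
τ = L/R = (103.3)/(127) = 0.8134 s.

τ ≈ 0.813 s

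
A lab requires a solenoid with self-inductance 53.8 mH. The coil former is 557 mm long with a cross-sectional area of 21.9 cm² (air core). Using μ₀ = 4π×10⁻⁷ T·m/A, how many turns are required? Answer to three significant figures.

N ≈ 3300 turns

A = 21.9 cm² = 2.190×10^-3 m².
From L = μ₀N²A/ℓ, N = √(Lℓ / (μ₀A)).
N = √[(5.380×10^-2)(0.557) / ((4π×10⁻⁷)×2.190×10^-3)] = √(1.089×10^7) ≈ 3299.8.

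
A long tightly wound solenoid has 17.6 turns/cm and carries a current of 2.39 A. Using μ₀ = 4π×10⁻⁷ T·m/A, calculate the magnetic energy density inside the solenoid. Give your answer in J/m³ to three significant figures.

B = μ₀nI = (4π×10⁻⁷)(1.760×10^3)(2.39) = 5.286×10^-3 T.
u = B²/(2μ₀) = (5.286×10^-3)²/(2×4π×10⁻⁷) = 11.12 J/m³.

u ≈ 11.1 J/m³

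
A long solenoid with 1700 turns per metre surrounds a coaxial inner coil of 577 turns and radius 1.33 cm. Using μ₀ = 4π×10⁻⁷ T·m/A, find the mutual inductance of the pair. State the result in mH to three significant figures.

M ≈ 0.685 mH

The outer solenoid produces a uniform field B₁ = μ₀n₁I₁ across the inner coil,
so the flux linkage is N₂Φ = N₂B₁A₂ = μ₀n₁N₂A₂·I₁, giving M = μ₀n₁N₂A₂.
A₂ = πr² = π(1.330×10^-2 m)² = 5.557×10^-4 m².
M = (4π×10⁻⁷)(1700)(577)(5.557×10^-4) = 6.850×10^-4 H.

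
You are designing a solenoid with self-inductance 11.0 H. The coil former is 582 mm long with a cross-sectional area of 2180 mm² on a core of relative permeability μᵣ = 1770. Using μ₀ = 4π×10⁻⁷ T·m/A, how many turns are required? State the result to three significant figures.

A = 2180 mm² = 2.180×10^-3 m².
From L = μ₀μᵣN²A/ℓ, N = √(Lℓ / (μ₀μᵣA)).
N = √[(11)(0.582) / ((4π×10⁻⁷)(1770)×2.180×10^-3)] = √(1.320×10^6) ≈ 1149.0.

N ≈ 1150 turns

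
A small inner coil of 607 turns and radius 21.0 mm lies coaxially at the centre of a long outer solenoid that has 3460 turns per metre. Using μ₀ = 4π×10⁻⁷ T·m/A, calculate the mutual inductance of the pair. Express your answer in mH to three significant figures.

M ≈ 3.66 mH

The outer solenoid produces a uniform field B₁ = μ₀n₁I₁ across the inner coil,
so the flux linkage is N₂Φ = N₂B₁A₂ = μ₀n₁N₂A₂·I₁, giving M = μ₀n₁N₂A₂.
A₂ = πr² = π(2.100×10^-2 m)² = 1.385×10^-3 m².
M = (4π×10⁻⁷)(3460)(607)(1.385×10^-3) = 3.656×10^-3 H.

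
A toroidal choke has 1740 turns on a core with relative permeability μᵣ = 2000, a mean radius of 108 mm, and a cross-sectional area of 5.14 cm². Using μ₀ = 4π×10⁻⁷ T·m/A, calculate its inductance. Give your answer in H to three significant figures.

L ≈ 5.76 H

For a thin toroid, L = μ₀μᵣN²A/(2πR).
L = (4π×10⁻⁷)(2000)(1740)²(5.140×10^-4) / (2π×0.108 m) = 5.764 H.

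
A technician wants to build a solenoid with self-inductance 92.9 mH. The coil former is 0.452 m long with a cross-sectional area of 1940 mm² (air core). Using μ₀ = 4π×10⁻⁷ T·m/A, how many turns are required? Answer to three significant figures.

N ≈ 4150 turns

A = 1940 mm² = 1.940×10^-3 m².
From L = μ₀N²A/ℓ, N = √(Lℓ / (μ₀A)).
N = √[(9.290×10^-2)(0.452) / ((4π×10⁻⁷)×1.940×10^-3)] = √(1.722×10^7) ≈ 4150.2.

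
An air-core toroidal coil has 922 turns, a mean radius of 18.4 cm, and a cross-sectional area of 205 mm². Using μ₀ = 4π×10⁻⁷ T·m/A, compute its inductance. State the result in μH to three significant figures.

For a thin toroid, L = μ₀N²A/(2πR).
L = (4π×10⁻⁷)(922)²(2.050×10^-4) / (2π×0.184 m) = 1.894×10^-4 H.

L ≈ 189 μH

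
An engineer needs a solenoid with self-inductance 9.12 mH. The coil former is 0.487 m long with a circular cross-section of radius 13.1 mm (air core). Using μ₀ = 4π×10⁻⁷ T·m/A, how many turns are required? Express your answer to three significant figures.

N ≈ 2560 turns

A = πr² = π(1.310×10^-2 m)² = 5.391×10^-4 m².
From L = μ₀N²A/ℓ, N = √(Lℓ / (μ₀A)).
N = √[(9.120×10^-3)(0.487) / ((4π×10⁻⁷)×5.391×10^-4)] = √(6.556×10^6) ≈ 2560.4.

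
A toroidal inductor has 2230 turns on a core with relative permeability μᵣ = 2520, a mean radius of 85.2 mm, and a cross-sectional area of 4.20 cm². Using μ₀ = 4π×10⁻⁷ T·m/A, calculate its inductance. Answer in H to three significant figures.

For a thin toroid, L = μ₀μᵣN²A/(2πR).
L = (4π×10⁻⁷)(2520)(2230)²(4.200×10^-4) / (2π×8.520×10^-2 m) = 12.36 H.

L ≈ 12.4 H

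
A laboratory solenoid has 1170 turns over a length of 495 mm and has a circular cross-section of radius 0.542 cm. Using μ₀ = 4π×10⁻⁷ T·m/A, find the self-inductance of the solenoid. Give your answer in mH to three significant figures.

L ≈ 0.321 mH

A = πr² = π(5.420×10^-3 m)² = 9.229×10^-5 m².
For a long solenoid, L = μ₀N²A/ℓ.
L = (4π×10⁻⁷)(1170)²(9.229×10^-5)/(0.495 m) = 3.207×10^-4 H.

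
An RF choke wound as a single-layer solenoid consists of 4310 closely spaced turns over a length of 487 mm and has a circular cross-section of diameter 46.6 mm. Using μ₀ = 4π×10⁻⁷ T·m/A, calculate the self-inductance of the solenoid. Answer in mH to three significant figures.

L ≈ 81.8 mH

A = π(d/2)² = π(2.330×10^-2 m)² = 1.706×10^-3 m².
For a long solenoid, L = μ₀N²A/ℓ.
L = (4π×10⁻⁷)(4310)²(1.706×10^-3)/(0.487 m) = 8.175×10^-2 H.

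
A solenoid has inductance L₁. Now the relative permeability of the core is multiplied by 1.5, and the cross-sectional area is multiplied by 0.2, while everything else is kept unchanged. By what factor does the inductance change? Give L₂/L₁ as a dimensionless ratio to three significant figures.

For a solenoid, L ∝ μᵣN²A/ℓ.
L₂/L₁ = (1.5) × (0.2) = 0.300.

L₂/L₁ = 0.300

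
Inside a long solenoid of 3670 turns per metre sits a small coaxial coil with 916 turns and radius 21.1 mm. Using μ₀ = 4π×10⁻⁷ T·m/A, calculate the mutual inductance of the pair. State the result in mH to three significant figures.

M ≈ 5.91 mH

The outer solenoid produces a uniform field B₁ = μ₀n₁I₁ across the inner coil,
so the flux linkage is N₂Φ = N₂B₁A₂ = μ₀n₁N₂A₂·I₁, giving M = μ₀n₁N₂A₂.
A₂ = πr² = π(2.110×10^-2 m)² = 1.399×10^-3 m².
M = (4π×10⁻⁷)(3670)(916)(1.399×10^-3) = 5.909×10^-3 H.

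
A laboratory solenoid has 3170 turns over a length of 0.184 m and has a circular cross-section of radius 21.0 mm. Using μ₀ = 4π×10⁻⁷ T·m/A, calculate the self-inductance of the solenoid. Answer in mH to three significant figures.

L ≈ 95.1 mH

A = πr² = π(2.100×10^-2 m)² = 1.385×10^-3 m².
For a long solenoid, L = μ₀N²A/ℓ.
L = (4π×10⁻⁷)(3170)²(1.385×10^-3)/(0.184 m) = 9.508×10^-2 H.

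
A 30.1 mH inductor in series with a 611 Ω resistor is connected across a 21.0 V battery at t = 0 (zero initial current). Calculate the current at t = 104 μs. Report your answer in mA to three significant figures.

τ = L/R = 3.010×10^-2/611 = 4.926×10^-5 s; final current I_∞ = ε/R = 21.0/611 = 3.437×10^-2 A.
I(t) = I_∞(1 − e^(−t/τ)) with t/τ = 2.111.
I = (3.437×10^-2)(1 − e^(−2.111)) = 3.021×10^-2 A.

I ≈ 30.2 mA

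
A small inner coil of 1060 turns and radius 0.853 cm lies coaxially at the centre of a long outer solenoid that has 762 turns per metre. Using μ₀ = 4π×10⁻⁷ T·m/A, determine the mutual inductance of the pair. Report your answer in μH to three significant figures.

The outer solenoid produces a uniform field B₁ = μ₀n₁I₁ across the inner coil,
so the flux linkage is N₂Φ = N₂B₁A₂ = μ₀n₁N₂A₂·I₁, giving M = μ₀n₁N₂A₂.
A₂ = πr² = π(8.530×10^-3 m)² = 2.286×10^-4 m².
M = (4π×10⁻⁷)(762)(1060)(2.286×10^-4) = 2.320×10^-4 H.

M ≈ 232 μH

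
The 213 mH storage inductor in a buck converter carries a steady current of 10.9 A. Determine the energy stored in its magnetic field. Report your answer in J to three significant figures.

Stored magnetic energy: U = ½LI².
U = ½(0.213 H)(10.9 A)² = 12.65 J.

U ≈ 12.7 J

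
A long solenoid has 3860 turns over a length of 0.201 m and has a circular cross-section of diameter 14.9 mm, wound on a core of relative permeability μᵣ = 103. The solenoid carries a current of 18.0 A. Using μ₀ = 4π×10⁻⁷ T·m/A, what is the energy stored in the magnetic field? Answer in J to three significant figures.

U ≈ 271 J

A = π(d/2)² = π(7.450×10^-3 m)² = 1.744×10^-4 m².
L = μ₀μᵣN²A/ℓ = (4π×10⁻⁷)(103)(3860)²(1.744×10^-4)/(0.201) = 1.673 H.
U = ½LI² = ½(1.673)(18.0)² = 271 J.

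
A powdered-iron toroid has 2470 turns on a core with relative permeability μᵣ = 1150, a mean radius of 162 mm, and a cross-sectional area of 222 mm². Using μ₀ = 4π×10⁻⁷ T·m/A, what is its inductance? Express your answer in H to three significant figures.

L ≈ 1.92 H

For a thin toroid, L = μ₀μᵣN²A/(2πR).
L = (4π×10⁻⁷)(1150)(2470)²(2.220×10^-4) / (2π×0.162 m) = 1.923 H.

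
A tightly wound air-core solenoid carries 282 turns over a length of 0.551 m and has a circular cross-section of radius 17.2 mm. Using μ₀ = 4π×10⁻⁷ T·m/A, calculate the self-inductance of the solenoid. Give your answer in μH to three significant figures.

L ≈ 169 μH

A = πr² = π(1.720×10^-2 m)² = 9.294×10^-4 m².
For a long solenoid, L = μ₀N²A/ℓ.
L = (4π×10⁻⁷)(282)²(9.294×10^-4)/(0.551 m) = 1.686×10^-4 H.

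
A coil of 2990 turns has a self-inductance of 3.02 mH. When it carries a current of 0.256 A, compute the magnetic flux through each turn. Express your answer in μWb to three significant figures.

From L = NΦ_B/I, the flux per turn is Φ_B = LI/N.
Φ_B = (3.020×10^-3 H)(0.256 A)/2990 = 2.586×10^-7 Wb.

Φ_B ≈ 0.259 μWb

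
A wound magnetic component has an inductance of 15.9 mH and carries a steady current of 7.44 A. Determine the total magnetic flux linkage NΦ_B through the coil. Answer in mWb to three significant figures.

NΦ_B ≈ 118 mWb

From L = NΦ_B/I, the flux linkage is NΦ_B = LI.
NΦ_B = (1.590×10^-2 H)(7.44 A) = 0.1183 Wb.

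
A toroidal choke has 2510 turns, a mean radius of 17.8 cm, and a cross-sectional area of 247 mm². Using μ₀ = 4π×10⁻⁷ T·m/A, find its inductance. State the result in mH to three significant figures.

L ≈ 1.75 mH

For a thin toroid, L = μ₀N²A/(2πR).
L = (4π×10⁻⁷)(2510)²(2.470×10^-4) / (2π×0.178 m) = 1.748×10^-3 H.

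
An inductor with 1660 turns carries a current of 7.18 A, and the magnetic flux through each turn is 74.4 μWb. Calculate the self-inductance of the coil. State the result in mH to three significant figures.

L ≈ 17.2 mH

Self-inductance is defined by L = NΦ_B/I (flux linkage over current).
L = (1660)(7.440×10^-5 Wb)/(7.18 A) = 1.720×10^-2 H.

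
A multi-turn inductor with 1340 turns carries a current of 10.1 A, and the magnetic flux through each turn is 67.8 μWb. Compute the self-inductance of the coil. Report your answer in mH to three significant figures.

Self-inductance is defined by L = NΦ_B/I (flux linkage over current).
L = (1340)(6.780×10^-5 Wb)/(10.1 A) = 8.995×10^-3 H.

L ≈ 9.00 mH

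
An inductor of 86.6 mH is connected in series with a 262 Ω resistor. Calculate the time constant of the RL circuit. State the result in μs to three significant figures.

τ ≈ 331 μs

τ = L/R = (8.660×10^-2 H)/(262 Ω) = 3.305×10^-4 s.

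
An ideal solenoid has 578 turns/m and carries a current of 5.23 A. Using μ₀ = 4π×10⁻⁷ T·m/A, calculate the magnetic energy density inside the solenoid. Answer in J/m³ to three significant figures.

u ≈ 5.74 J/m³

B = μ₀nI = (4π×10⁻⁷)(578)(5.23) = 3.799×10^-3 T.
u = B²/(2μ₀) = (3.799×10^-3)²/(2×4π×10⁻⁷) = 5.742 J/m³.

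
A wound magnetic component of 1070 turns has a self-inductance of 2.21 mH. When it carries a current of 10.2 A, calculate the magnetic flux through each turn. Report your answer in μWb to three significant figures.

From L = NΦ_B/I, the flux per turn is Φ_B = LI/N.
Φ_B = (2.210×10^-3 H)(10.2 A)/1070 = 2.107×10^-5 Wb.

Φ_B ≈ 21.1 μWb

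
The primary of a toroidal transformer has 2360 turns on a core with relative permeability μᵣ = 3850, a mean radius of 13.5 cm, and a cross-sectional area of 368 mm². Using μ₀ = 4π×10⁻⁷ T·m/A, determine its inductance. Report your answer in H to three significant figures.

L ≈ 11.7 H

For a thin toroid, L = μ₀μᵣN²A/(2πR).
L = (4π×10⁻⁷)(3850)(2360)²(3.680×10^-4) / (2π×0.135 m) = 11.69 H.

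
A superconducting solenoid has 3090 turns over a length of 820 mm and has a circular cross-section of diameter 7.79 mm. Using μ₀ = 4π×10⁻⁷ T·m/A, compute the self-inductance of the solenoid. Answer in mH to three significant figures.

A = π(d/2)² = π(3.895×10^-3 m)² = 4.766×10^-5 m².
For a long solenoid, L = μ₀N²A/ℓ.
L = (4π×10⁻⁷)(3090)²(4.766×10^-5)/(0.82 m) = 6.974×10^-4 H.

L ≈ 0.697 mH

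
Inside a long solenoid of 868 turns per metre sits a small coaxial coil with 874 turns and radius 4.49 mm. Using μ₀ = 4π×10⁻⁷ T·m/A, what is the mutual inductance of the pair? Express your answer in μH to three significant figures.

M ≈ 60.4 μH

The outer solenoid produces a uniform field B₁ = μ₀n₁I₁ across the inner coil,
so the flux linkage is N₂Φ = N₂B₁A₂ = μ₀n₁N₂A₂·I₁, giving M = μ₀n₁N₂A₂.
A₂ = πr² = π(4.490×10^-3 m)² = 6.333×10^-5 m².
M = (4π×10⁻⁷)(868)(874)(6.333×10^-5) = 6.038×10^-5 H.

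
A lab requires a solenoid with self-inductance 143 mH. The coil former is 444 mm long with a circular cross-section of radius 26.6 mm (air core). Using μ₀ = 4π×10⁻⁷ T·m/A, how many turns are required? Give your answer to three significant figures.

N ≈ 4770 turns

A = πr² = π(2.660×10^-2 m)² = 2.223×10^-3 m².
From L = μ₀N²A/ℓ, N = √(Lℓ / (μ₀A)).
N = √[(0.143)(0.444) / ((4π×10⁻⁷)×2.223×10^-3)] = √(2.273×10^7) ≈ 4767.6.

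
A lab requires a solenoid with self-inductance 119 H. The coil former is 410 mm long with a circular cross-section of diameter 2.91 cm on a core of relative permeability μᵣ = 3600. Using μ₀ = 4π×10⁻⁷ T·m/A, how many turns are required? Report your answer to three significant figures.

N ≈ 4030 turns

A = π(d/2)² = π(1.455×10^-2 m)² = 6.651×10^-4 m².
From L = μ₀μᵣN²A/ℓ, N = √(Lℓ / (μ₀μᵣA)).
N = √[(119)(0.41) / ((4π×10⁻⁷)(3600)×6.651×10^-4)] = √(1.622×10^7) ≈ 4026.9.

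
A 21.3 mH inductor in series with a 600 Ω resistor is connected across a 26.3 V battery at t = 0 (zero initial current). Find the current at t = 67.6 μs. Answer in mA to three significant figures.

τ = L/R = 2.130×10^-2/600 = 3.550×10^-5 s; final current I_∞ = ε/R = 26.3/600 = 4.383×10^-2 A.
I(t) = I_∞(1 − e^(−t/τ)) with t/τ = 1.904.
I = (4.383×10^-2)(1 − e^(−1.904)) = 3.730×10^-2 A.

I ≈ 37.3 mA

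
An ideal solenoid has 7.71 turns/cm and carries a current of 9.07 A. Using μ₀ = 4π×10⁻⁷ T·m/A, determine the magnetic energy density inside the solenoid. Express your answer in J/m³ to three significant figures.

u ≈ 30.7 J/m³

B = μ₀nI = (4π×10⁻⁷)(771)(9.07) = 8.788×10^-3 T.
u = B²/(2μ₀) = (8.788×10^-3)²/(2×4π×10⁻⁷) = 30.73 J/m³.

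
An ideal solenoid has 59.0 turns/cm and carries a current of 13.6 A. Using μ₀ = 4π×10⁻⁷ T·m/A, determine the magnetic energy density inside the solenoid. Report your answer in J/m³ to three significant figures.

u ≈ 4050 J/m³

B = μ₀nI = (4π×10⁻⁷)(5.900×10^3)(13.6) = 0.1008 T.
u = B²/(2μ₀) = (0.1008)²/(2×4π×10⁻⁷) = 4.045×10^3 J/m³.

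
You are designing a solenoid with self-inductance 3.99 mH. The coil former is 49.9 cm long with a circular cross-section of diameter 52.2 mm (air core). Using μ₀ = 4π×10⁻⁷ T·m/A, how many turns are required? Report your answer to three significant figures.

N ≈ 860 turns

A = π(d/2)² = π(2.610×10^-2 m)² = 2.140×10^-3 m².
From L = μ₀N²A/ℓ, N = √(Lℓ / (μ₀A)).
N = √[(3.990×10^-3)(0.499) / ((4π×10⁻⁷)×2.140×10^-3)] = √(7.403×10^5) ≈ 860.4.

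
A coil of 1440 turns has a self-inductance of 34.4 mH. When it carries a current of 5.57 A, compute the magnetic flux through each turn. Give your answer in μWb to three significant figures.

Φ_B ≈ 133 μWb

From L = NΦ_B/I, the flux per turn is Φ_B = LI/N.
Φ_B = (3.440×10^-2 H)(5.57 A)/1440 = 1.331×10^-4 Wb.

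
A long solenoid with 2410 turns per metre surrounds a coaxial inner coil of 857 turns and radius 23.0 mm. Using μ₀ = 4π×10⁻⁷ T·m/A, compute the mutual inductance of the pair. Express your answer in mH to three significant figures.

The outer solenoid produces a uniform field B₁ = μ₀n₁I₁ across the inner coil,
so the flux linkage is N₂Φ = N₂B₁A₂ = μ₀n₁N₂A₂·I₁, giving M = μ₀n₁N₂A₂.
A₂ = πr² = π(2.300×10^-2 m)² = 1.662×10^-3 m².
M = (4π×10⁻⁷)(2410)(857)(1.662×10^-3) = 4.313×10^-3 H.

M ≈ 4.31 mH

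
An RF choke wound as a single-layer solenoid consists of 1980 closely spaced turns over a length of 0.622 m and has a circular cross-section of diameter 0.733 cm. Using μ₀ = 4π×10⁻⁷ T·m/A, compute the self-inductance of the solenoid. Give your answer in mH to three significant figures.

L ≈ 0.334 mH

A = π(d/2)² = π(3.665×10^-3 m)² = 4.220×10^-5 m².
For a long solenoid, L = μ₀N²A/ℓ.
L = (4π×10⁻⁷)(1980)²(4.220×10^-5)/(0.622 m) = 3.342×10^-4 H.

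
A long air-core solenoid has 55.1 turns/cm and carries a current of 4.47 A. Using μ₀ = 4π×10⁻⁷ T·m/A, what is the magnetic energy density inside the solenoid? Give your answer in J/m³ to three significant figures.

B = μ₀nI = (4π×10⁻⁷)(5.510×10^3)(4.47) = 3.095×10^-2 T.
u = B²/(2μ₀) = (3.095×10^-2)²/(2×4π×10⁻⁷) = 381.2 J/m³.

u ≈ 381 J/m³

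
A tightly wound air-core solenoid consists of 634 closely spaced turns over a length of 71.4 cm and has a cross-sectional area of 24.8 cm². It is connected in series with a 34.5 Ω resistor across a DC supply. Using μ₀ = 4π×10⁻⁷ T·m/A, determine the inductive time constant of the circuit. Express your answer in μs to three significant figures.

τ ≈ 50.9 μs

A = 24.8 cm² = 2.480×10^-3 m².
L = μ₀N²A/ℓ = (4π×10⁻⁷)(634)²(2.480×10^-3)/(0.714) = 1.754×10^-3 H.
τ = L/R = (1.754×10^-3)/(34.5) = 5.085×10^-5 s.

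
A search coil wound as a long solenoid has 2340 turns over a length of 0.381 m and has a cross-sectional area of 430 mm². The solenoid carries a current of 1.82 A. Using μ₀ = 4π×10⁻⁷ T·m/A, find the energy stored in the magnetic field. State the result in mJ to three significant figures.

U ≈ 12.9 mJ

A = 430 mm² = 4.300×10^-4 m².
L = μ₀N²A/ℓ = (4π×10⁻⁷)(2340)²(4.300×10^-4)/(0.381) = 7.766×10^-3 H.
U = ½LI² = ½(7.766×10^-3)(1.82)² = 1.286×10^-2 J.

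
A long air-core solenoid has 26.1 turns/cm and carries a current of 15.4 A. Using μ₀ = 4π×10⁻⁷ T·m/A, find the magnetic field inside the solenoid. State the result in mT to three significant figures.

B ≈ 50.5 mT

Inside a long solenoid, B = μ₀nI.
B = (4π×10⁻⁷)(2.610×10^3 m⁻¹)(15.4 A) = 5.051×10^-2 T.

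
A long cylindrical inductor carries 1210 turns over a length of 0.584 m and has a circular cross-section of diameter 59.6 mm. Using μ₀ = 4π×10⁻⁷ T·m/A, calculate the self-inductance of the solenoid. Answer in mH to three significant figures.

L ≈ 8.79 mH

A = π(d/2)² = π(2.980×10^-2 m)² = 2.790×10^-3 m².
For a long solenoid, L = μ₀N²A/ℓ.
L = (4π×10⁻⁷)(1210)²(2.790×10^-3)/(0.584 m) = 8.789×10^-3 H.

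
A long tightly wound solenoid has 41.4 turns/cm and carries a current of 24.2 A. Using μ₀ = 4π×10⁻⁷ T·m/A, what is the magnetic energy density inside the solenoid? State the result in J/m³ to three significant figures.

u ≈ 6310 J/m³

B = μ₀nI = (4π×10⁻⁷)(4.140×10^3)(24.2) = 0.1259 T.
u = B²/(2μ₀) = (0.1259)²/(2×4π×10⁻⁷) = 6.307×10^3 J/m³.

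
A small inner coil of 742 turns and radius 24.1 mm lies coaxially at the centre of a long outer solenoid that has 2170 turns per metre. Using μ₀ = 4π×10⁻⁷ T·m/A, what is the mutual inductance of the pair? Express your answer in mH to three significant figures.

The outer solenoid produces a uniform field B₁ = μ₀n₁I₁ across the inner coil,
so the flux linkage is N₂Φ = N₂B₁A₂ = μ₀n₁N₂A₂·I₁, giving M = μ₀n₁N₂A₂.
A₂ = πr² = π(2.410×10^-2 m)² = 1.8247×10^-3 m².
M = (4π×10⁻⁷)(2170)(742)(1.8247×10^-3) = 3.692×10^-3 H.

M ≈ 3.69 mH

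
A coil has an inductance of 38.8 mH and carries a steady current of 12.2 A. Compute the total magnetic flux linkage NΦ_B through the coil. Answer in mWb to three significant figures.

NΦ_B ≈ 473 mWb

From L = NΦ_B/I, the flux linkage is NΦ_B = LI.
NΦ_B = (3.880×10^-2 H)(12.2 A) = 0.4734 Wb.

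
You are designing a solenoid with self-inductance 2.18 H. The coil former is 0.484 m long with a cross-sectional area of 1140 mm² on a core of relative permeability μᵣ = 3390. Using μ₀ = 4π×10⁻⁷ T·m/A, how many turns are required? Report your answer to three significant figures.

N ≈ 466 turns

A = 1140 mm² = 1.140×10^-3 m².
From L = μ₀μᵣN²A/ℓ, N = √(Lℓ / (μ₀μᵣA)).
N = √[(2.18)(0.484) / ((4π×10⁻⁷)(3390)×1.140×10^-3)] = √(2.173×10^5) ≈ 466.1.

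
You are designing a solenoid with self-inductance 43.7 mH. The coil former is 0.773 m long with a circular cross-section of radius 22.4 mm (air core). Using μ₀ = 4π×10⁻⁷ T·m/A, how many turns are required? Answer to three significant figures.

A = πr² = π(2.240×10^-2 m)² = 1.576×10^-3 m².
From L = μ₀N²A/ℓ, N = √(Lℓ / (μ₀A)).
N = √[(4.370×10^-2)(0.773) / ((4π×10⁻⁷)×1.576×10^-3)] = √(1.705×10^7) ≈ 4129.5.

N ≈ 4130 turns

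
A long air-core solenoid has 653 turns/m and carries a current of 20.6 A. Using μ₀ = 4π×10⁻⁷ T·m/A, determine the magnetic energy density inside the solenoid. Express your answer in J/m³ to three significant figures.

B = μ₀nI = (4π×10⁻⁷)(653)(20.6) = 1.690×10^-2 T.
u = B²/(2μ₀) = (1.690×10^-2)²/(2×4π×10⁻⁷) = 113.7 J/m³.

u ≈ 114 J/m³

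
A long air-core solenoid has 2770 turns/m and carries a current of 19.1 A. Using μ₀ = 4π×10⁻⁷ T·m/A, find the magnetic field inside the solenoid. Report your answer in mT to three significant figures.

Inside a long solenoid, B = μ₀nI.
B = (4π×10⁻⁷)(2.770×10^3 m⁻¹)(19.1 A) = 6.648×10^-2 T.

B ≈ 66.5 mT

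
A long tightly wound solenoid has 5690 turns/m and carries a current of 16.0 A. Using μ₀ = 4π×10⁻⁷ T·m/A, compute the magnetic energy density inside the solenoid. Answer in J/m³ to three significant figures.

u ≈ 5210 J/m³

B = μ₀nI = (4π×10⁻⁷)(5.690×10^3)(16.0) = 0.1144 T.
u = B²/(2μ₀) = (0.1144)²/(2×4π×10⁻⁷) = 5.208×10^3 J/m³.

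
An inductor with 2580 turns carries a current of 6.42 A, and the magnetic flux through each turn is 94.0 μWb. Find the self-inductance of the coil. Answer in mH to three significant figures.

L ≈ 37.8 mH

Self-inductance is defined by L = NΦ_B/I (flux linkage over current).
L = (2580)(9.400×10^-5 Wb)/(6.42 A) = 3.778×10^-2 H.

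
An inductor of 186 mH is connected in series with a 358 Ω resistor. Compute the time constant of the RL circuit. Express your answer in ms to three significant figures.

τ ≈ 0.520 ms

τ = L/R = (0.186 H)/(358 Ω) = 5.196×10^-4 s.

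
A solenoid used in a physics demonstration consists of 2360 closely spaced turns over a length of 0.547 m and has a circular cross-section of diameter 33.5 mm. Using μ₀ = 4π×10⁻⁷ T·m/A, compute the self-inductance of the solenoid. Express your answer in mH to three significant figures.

A = π(d/2)² = π(1.675×10^-2 m)² = 8.814×10^-4 m².
For a long solenoid, L = μ₀N²A/ℓ.
L = (4π×10⁻⁷)(2360)²(8.814×10^-4)/(0.547 m) = 1.128×10^-2 H.

L ≈ 11.3 mH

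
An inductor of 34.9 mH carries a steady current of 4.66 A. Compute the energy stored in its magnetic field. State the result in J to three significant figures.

Stored magnetic energy: U = ½LI².
U = ½(3.490×10^-2 H)(4.66 A)² = 0.3789 J.

U ≈ 0.379 J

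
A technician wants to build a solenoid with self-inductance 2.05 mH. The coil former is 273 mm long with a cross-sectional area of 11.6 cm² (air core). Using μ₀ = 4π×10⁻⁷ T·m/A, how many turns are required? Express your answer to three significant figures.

N ≈ 620 turns

A = 11.6 cm² = 1.160×10^-3 m².
From L = μ₀N²A/ℓ, N = √(Lℓ / (μ₀A)).
N = √[(2.050×10^-3)(0.273) / ((4π×10⁻⁷)×1.160×10^-3)] = √(3.839×10^5) ≈ 619.6.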